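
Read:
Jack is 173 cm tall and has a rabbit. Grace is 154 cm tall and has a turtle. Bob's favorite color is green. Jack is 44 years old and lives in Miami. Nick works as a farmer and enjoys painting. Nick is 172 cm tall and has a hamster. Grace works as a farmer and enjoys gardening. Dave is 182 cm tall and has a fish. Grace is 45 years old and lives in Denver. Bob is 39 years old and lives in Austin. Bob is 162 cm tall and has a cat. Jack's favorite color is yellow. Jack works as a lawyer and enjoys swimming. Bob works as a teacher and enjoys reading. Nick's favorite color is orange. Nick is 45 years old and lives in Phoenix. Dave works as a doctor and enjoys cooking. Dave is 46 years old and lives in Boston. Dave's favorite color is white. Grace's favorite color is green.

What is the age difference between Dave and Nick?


|46 - 45| = 1

1


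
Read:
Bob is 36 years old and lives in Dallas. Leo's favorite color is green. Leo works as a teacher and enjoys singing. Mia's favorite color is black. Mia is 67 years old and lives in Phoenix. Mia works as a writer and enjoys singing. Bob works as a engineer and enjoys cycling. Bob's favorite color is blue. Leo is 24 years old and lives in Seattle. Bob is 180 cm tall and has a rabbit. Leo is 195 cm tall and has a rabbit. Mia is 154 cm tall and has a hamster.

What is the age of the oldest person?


Oldest: Mia at 67

67


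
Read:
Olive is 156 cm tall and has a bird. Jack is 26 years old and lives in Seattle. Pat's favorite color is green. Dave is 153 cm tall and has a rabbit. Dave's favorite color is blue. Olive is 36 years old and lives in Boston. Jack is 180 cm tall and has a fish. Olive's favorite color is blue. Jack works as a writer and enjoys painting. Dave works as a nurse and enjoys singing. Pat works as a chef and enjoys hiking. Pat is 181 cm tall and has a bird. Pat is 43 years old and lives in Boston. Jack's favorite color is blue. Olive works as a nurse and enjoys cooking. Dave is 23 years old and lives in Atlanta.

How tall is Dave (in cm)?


Dave is 153 cm tall

153


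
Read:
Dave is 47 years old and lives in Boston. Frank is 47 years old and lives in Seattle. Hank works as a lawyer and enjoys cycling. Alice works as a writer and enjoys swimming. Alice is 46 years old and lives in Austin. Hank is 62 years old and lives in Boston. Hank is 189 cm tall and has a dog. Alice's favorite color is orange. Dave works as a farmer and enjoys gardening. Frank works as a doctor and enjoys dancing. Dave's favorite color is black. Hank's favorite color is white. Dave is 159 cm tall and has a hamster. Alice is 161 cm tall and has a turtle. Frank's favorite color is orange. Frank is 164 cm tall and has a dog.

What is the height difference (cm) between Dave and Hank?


|159 - 189| = 30

30


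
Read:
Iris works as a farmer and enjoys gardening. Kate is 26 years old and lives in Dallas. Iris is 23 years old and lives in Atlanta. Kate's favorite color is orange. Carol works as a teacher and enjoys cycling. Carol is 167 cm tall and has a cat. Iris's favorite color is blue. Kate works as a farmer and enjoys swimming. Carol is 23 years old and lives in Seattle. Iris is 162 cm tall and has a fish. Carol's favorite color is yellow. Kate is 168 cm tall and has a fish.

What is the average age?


Sum=72, n=3, avg=24

24


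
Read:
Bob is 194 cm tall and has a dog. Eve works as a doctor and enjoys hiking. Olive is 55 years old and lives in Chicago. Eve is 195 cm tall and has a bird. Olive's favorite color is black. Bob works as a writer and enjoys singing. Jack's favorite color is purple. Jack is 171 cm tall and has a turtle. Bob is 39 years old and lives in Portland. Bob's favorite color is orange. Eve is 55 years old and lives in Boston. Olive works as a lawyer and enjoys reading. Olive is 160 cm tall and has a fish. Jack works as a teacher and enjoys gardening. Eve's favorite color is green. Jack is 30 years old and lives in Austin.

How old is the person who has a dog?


Person with dog is Bob, age 39

39


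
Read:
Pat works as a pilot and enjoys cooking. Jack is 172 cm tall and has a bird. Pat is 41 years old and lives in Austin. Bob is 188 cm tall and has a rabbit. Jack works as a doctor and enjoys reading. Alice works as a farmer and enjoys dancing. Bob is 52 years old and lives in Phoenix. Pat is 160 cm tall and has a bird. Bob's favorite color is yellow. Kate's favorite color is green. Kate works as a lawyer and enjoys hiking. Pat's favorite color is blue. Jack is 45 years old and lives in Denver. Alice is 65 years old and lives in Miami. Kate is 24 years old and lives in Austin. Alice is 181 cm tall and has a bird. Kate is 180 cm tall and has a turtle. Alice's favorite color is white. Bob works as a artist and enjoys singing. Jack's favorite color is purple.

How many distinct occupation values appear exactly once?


Unique occupation values: 5

5


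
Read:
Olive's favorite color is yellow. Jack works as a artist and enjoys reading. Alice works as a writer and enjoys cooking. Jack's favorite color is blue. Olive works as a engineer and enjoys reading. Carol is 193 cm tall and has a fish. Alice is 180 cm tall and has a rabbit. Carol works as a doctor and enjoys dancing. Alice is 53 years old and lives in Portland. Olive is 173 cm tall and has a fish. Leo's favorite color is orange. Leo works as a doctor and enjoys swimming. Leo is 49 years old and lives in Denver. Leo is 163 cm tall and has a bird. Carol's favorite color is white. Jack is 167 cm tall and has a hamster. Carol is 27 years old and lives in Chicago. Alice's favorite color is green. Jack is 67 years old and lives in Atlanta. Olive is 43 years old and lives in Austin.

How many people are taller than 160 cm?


Taller than 160: 5

5


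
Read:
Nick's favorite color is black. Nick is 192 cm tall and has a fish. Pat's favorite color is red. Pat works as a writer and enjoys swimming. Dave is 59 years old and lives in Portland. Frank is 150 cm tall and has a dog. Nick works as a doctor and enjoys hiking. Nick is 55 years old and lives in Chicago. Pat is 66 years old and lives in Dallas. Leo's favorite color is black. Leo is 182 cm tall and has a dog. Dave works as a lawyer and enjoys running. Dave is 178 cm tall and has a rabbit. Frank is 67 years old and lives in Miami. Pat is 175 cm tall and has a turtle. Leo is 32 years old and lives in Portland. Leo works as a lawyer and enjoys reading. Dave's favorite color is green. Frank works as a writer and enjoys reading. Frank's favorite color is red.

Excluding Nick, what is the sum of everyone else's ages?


Sum (excluding Nick): 224

224


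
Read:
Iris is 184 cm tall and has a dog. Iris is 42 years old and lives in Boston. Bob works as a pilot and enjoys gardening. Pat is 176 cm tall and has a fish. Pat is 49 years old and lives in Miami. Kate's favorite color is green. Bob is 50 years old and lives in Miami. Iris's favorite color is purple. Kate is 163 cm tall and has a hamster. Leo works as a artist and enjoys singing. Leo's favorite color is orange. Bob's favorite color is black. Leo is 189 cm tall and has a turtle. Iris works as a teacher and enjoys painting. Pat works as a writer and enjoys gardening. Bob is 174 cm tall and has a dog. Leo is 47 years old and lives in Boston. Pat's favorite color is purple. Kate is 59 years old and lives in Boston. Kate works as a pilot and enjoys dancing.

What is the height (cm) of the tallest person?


Tallest: Leo at 189 cm

189


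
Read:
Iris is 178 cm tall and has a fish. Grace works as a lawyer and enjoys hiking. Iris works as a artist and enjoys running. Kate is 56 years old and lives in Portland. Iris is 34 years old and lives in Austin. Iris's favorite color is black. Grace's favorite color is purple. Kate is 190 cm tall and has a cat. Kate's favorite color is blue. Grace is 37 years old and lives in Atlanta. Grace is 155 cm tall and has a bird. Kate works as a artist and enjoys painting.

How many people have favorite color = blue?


Count: 1

1


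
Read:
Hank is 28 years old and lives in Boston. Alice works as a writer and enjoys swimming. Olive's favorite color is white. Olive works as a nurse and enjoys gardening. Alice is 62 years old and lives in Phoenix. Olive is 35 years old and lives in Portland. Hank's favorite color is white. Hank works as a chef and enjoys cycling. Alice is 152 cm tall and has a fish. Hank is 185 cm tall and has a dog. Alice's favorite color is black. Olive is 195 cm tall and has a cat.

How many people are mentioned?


People: Olive, Alice, Hank. Count = 3

3


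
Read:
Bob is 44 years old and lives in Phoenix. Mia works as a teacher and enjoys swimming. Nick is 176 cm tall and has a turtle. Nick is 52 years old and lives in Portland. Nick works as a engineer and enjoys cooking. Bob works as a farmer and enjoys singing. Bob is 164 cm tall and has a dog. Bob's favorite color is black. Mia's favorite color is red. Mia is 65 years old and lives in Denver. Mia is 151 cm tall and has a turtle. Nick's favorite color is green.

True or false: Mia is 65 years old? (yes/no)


Mia is actually 65. yes

yes


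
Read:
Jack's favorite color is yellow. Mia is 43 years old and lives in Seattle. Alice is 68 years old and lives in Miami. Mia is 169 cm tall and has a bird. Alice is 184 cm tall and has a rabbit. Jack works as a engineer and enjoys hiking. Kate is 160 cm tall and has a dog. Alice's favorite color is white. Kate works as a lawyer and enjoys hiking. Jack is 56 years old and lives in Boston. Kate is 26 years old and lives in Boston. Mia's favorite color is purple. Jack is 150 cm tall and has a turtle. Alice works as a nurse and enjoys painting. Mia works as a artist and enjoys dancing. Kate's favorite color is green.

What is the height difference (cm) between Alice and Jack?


|184 - 150| = 34

34


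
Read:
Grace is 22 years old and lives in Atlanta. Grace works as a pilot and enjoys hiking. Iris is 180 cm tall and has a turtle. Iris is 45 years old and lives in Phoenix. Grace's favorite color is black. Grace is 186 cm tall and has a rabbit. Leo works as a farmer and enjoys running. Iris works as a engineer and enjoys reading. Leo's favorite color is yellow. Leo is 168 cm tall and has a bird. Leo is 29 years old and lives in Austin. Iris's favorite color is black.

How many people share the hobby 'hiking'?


Count: 1

1


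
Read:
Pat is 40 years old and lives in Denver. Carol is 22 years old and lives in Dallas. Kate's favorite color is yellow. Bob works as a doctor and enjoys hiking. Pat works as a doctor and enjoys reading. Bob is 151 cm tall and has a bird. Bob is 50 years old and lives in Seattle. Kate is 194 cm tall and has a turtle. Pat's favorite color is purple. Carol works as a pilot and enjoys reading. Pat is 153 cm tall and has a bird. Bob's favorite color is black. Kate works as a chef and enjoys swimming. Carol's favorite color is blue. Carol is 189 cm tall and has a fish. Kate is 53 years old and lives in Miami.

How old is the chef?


The chef is Kate, age 53

53


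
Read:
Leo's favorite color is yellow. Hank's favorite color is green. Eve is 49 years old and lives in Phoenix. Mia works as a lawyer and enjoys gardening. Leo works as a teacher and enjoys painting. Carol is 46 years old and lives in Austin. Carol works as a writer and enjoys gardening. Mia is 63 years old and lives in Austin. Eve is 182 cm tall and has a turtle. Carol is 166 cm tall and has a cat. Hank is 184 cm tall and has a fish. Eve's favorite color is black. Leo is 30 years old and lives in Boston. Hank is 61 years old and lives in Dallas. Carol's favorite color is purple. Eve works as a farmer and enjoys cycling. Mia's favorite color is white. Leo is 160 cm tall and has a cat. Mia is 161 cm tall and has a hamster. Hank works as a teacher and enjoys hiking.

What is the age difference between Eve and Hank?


|49 - 61| = 12

12


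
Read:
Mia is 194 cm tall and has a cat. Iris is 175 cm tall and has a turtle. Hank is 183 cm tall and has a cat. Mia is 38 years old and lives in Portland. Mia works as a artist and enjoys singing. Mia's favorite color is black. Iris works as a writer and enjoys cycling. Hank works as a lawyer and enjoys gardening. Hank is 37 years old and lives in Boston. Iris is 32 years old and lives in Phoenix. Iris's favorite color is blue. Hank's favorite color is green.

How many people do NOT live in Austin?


Not in Austin: 3

3


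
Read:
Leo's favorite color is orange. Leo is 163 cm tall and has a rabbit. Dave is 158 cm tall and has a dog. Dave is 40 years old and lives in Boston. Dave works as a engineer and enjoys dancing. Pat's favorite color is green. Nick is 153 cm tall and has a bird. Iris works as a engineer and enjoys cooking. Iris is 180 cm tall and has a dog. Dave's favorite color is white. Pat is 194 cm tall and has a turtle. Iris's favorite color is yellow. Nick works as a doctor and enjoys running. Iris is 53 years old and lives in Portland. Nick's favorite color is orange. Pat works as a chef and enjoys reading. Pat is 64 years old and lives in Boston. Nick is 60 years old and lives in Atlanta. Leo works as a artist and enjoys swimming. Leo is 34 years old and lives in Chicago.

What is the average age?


Sum=251, n=5, avg=50.2

50.2


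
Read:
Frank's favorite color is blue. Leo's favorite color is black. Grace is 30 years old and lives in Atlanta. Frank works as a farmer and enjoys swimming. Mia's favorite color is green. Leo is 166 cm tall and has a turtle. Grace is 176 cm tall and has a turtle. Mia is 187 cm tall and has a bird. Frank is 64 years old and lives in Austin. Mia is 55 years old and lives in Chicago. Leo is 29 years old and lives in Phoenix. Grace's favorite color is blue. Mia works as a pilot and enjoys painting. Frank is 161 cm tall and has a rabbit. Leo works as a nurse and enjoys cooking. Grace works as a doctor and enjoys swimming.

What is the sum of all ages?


55+29+64+30 = 178

178


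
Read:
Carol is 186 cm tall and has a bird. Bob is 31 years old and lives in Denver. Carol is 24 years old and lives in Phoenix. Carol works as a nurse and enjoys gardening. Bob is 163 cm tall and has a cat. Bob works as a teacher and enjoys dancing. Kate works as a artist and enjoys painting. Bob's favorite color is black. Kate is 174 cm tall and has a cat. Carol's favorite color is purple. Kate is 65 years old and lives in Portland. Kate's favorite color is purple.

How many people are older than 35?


Filter: 1

1


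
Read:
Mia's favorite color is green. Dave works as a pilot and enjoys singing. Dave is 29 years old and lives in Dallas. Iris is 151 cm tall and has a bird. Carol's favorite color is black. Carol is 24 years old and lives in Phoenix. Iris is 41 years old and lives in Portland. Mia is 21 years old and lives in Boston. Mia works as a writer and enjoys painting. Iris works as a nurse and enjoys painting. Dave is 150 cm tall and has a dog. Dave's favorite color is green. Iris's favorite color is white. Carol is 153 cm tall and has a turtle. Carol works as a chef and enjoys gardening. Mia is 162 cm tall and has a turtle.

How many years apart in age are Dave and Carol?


29 vs 24, diff = 5

5


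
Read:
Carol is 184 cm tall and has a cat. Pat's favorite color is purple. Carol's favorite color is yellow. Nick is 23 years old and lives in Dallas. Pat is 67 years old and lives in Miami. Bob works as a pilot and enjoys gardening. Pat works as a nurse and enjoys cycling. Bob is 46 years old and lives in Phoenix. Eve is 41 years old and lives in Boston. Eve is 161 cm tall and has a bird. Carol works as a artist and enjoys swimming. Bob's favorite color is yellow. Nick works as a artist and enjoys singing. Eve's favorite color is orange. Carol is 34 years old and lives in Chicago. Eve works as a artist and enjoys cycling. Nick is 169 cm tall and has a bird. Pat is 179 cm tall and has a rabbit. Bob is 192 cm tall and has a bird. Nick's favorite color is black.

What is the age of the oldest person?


Oldest: Pat at 67

67


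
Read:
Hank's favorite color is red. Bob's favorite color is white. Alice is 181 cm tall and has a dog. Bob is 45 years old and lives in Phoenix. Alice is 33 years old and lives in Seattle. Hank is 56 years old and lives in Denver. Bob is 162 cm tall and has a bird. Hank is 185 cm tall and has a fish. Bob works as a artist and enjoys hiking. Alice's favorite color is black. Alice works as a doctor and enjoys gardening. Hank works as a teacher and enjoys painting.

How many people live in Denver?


Count in Denver: 1

1


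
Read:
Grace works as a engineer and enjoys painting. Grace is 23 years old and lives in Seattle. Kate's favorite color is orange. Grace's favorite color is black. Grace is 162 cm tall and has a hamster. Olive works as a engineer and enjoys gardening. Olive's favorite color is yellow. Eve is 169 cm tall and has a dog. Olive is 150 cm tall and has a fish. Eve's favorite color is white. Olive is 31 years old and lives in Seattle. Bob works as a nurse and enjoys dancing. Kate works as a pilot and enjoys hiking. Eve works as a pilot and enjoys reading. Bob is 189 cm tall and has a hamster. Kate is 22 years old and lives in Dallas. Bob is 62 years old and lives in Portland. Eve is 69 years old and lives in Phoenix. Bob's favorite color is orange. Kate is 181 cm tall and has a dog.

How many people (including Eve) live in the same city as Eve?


Eve lives in Phoenix. Count = 1

1


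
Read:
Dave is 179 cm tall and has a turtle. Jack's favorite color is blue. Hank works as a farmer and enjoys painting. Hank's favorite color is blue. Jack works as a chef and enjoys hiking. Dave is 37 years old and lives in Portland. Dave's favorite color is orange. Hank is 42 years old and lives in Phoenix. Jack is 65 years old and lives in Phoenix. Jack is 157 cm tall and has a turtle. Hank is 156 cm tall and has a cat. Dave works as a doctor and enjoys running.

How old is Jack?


Jack is 65 years old

65


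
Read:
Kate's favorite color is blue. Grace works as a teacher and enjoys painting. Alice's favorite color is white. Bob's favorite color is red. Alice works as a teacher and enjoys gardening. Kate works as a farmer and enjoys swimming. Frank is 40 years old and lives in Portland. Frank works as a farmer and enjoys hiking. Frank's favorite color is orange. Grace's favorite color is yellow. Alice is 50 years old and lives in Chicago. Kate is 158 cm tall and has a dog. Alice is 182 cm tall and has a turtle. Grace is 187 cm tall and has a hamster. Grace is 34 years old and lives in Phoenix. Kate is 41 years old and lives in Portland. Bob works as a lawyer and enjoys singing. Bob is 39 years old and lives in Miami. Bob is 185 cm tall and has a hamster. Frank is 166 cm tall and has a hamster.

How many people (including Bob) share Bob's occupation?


Bob is a lawyer. Count = 1

1


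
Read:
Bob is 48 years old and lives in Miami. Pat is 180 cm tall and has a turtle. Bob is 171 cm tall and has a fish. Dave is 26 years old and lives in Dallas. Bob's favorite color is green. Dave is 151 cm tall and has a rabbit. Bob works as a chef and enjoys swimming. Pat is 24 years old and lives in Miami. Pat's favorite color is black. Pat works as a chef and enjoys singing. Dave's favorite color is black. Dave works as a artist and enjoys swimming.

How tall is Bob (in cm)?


Bob is 171 cm tall

171


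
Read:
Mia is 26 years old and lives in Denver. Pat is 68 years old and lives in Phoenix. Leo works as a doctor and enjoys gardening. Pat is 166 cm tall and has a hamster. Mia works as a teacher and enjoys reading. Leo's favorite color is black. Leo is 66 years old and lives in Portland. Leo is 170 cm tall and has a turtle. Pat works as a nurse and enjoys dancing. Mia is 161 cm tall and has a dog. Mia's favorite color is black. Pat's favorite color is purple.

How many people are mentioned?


People: Mia, Leo, Pat. Count = 3

3


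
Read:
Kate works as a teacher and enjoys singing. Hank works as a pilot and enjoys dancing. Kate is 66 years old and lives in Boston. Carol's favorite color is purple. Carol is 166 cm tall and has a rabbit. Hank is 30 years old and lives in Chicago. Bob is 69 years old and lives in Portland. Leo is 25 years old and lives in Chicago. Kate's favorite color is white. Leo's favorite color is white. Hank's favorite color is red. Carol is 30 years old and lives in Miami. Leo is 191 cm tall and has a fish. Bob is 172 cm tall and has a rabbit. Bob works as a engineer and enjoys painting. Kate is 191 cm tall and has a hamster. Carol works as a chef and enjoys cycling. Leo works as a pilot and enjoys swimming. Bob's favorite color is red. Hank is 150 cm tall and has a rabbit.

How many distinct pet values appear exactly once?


Unique pet values: 2

2


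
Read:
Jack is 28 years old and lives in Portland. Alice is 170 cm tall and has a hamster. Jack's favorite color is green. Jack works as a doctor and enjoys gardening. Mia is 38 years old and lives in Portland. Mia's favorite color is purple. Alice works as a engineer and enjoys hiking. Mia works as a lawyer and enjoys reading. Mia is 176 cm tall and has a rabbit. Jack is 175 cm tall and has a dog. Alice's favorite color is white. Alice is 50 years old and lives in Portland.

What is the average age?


Sum=116, n=3, avg=38.67

38.67


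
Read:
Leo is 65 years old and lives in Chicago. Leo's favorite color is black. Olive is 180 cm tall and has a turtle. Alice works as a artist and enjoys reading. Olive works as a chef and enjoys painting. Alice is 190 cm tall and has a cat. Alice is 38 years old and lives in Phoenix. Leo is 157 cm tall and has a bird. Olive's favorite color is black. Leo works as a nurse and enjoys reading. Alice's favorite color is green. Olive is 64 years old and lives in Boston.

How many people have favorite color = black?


Count: 2

2


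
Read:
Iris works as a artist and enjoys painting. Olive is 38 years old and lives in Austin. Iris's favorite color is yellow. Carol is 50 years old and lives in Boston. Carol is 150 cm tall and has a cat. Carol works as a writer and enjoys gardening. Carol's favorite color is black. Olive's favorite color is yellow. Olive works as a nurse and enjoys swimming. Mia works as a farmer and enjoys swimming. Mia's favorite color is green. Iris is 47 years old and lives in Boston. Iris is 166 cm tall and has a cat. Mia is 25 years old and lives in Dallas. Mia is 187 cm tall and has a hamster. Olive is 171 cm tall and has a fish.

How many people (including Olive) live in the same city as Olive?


Olive lives in Austin. Count = 1

1


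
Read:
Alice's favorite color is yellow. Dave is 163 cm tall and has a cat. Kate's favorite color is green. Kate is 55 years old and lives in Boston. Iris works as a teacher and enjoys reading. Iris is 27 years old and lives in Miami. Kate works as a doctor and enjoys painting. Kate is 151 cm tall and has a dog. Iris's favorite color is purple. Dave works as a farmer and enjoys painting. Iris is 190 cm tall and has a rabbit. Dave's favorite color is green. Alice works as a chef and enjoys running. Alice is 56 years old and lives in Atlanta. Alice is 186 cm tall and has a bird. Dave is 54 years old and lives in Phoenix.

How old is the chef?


The chef is Alice, age 56

56


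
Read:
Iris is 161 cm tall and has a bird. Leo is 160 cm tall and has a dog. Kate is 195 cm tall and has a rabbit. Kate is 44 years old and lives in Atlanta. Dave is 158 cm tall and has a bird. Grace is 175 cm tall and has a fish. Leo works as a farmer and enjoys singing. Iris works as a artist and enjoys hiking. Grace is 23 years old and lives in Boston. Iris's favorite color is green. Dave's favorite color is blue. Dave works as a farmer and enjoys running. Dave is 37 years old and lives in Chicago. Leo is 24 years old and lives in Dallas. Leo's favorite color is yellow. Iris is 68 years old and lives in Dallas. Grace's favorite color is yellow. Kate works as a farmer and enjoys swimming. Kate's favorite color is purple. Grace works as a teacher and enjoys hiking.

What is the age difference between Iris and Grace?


|68 - 23| = 45

45


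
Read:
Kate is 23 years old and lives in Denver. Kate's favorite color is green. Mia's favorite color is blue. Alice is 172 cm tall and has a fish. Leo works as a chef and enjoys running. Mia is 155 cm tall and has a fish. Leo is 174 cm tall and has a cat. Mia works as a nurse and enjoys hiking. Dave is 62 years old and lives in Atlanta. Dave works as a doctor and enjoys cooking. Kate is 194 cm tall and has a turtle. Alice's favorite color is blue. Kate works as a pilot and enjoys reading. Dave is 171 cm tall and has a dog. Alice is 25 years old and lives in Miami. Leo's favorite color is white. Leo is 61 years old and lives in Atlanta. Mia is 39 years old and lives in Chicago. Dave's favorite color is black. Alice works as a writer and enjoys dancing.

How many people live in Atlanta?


Count in Atlanta: 2

2


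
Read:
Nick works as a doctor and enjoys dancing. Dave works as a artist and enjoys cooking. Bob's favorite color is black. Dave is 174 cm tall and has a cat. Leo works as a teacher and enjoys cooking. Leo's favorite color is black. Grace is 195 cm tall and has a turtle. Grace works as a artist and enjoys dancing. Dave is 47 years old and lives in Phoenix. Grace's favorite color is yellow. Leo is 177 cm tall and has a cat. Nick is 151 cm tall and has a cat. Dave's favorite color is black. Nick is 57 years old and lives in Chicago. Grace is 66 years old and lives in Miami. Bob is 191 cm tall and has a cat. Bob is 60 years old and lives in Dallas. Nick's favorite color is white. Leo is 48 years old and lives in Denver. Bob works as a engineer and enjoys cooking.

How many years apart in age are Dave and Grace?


47 vs 66, diff = 19

19


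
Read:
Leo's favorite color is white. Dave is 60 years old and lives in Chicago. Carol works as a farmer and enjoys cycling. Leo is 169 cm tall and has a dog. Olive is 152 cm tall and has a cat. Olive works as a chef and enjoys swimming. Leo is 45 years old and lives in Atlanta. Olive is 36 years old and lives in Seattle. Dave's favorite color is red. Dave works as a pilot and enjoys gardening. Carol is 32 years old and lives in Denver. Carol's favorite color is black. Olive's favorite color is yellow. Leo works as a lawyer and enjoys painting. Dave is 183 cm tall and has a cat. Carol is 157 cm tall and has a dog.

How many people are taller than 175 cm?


Taller than 175: 1

1


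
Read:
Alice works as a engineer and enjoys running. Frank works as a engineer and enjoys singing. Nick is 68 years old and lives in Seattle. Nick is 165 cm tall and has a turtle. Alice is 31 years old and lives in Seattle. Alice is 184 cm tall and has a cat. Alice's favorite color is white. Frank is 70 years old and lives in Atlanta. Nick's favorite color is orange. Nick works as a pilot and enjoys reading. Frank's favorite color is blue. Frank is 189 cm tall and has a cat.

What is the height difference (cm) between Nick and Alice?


|165 - 184| = 19

19


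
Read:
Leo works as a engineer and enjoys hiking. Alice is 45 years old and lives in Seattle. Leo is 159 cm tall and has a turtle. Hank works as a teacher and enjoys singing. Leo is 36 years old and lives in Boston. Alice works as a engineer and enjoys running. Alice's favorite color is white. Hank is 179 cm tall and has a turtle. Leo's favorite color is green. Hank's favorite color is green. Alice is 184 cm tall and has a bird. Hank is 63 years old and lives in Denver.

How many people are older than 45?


Filter: 1

1


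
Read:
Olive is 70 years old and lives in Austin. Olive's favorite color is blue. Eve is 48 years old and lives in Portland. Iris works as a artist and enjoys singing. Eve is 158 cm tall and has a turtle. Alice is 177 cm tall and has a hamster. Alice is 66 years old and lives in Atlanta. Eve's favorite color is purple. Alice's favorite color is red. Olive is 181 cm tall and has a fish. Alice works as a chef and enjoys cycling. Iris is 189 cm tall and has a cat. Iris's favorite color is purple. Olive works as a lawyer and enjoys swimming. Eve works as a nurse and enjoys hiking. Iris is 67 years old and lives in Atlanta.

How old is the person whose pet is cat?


Person with pet=cat is Iris, age 67

67


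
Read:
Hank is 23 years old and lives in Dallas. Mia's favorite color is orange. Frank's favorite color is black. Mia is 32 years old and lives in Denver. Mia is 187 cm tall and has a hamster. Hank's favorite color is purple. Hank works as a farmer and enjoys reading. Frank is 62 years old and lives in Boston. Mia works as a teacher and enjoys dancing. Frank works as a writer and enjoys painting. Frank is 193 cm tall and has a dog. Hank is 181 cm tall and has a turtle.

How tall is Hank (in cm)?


Hank is 181 cm tall

181


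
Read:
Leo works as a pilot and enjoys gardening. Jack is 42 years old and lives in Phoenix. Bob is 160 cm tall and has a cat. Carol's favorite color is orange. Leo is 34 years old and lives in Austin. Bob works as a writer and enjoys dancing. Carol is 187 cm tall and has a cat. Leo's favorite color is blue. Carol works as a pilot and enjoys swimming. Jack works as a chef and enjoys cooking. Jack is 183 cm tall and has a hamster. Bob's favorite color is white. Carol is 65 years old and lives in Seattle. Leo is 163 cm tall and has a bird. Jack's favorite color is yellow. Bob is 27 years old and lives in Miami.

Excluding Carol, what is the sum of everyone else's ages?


Sum (excluding Carol): 103

103


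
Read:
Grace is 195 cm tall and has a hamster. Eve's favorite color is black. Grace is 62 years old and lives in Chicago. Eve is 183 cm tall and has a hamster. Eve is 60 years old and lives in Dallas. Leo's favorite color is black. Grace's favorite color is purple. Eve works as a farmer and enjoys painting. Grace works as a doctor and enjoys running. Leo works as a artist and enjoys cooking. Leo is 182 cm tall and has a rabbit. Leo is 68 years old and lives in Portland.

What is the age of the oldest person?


Oldest: Leo at 68

68


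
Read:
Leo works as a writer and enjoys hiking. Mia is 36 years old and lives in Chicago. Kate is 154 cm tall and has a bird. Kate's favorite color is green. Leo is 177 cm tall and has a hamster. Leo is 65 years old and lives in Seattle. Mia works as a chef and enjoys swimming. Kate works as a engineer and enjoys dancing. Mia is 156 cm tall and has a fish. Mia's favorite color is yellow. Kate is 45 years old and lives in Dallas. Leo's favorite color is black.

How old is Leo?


Leo is 65 years old

65


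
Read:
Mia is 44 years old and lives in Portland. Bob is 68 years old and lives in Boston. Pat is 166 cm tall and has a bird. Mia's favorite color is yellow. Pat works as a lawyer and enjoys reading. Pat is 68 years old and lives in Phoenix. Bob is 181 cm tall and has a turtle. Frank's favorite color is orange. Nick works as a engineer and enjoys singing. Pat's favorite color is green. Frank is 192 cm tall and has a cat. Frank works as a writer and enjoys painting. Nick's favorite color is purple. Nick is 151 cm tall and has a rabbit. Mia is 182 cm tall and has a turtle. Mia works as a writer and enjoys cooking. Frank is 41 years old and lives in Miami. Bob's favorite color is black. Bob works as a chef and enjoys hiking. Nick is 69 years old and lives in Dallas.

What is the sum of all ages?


68+41+44+68+69 = 290

290


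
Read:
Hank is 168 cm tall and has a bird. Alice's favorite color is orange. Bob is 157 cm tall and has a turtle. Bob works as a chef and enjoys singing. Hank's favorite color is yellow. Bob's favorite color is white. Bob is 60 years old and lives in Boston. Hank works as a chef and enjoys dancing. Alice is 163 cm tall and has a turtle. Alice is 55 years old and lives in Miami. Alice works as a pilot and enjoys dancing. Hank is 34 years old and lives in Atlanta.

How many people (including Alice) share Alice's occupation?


Alice is a pilot. Count = 1

1


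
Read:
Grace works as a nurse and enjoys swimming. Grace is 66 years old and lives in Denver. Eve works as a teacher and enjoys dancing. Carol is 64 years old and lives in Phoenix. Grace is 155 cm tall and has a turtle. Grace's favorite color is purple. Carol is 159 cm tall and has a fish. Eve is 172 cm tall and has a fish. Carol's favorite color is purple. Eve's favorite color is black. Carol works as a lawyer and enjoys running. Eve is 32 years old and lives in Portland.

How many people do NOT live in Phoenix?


Not in Phoenix: 2

2


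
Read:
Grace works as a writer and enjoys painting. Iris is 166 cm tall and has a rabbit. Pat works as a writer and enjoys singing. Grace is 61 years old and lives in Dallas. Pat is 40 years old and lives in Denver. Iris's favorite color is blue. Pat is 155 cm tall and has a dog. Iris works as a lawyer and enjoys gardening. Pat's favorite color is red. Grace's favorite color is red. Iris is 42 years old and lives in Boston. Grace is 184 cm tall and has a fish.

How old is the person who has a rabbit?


Person with rabbit is Iris, age 42

42


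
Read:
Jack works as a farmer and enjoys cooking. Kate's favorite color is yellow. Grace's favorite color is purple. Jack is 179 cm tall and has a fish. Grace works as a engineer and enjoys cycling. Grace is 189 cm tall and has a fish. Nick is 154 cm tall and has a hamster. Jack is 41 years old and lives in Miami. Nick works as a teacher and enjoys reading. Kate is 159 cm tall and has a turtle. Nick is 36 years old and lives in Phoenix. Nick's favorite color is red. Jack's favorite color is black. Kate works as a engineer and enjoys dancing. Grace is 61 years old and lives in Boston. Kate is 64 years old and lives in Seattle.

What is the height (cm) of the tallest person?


Tallest: Grace at 189 cm

189


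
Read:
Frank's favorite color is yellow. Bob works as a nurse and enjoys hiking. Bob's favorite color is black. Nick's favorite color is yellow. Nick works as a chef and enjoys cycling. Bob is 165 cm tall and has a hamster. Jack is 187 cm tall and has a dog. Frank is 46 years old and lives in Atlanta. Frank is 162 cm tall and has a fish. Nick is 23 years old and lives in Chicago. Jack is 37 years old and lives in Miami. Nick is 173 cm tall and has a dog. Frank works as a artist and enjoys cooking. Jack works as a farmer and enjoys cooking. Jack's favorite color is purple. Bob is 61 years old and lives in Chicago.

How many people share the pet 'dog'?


Count: 2

2


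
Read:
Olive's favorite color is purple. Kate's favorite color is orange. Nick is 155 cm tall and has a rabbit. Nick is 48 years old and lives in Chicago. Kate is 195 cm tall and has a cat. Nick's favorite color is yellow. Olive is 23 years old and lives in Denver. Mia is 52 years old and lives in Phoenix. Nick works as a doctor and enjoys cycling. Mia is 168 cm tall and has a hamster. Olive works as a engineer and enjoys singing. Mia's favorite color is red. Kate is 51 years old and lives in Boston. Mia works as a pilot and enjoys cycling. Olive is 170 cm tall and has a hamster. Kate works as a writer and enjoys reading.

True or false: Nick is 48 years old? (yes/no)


Nick is actually 48. yes

yes


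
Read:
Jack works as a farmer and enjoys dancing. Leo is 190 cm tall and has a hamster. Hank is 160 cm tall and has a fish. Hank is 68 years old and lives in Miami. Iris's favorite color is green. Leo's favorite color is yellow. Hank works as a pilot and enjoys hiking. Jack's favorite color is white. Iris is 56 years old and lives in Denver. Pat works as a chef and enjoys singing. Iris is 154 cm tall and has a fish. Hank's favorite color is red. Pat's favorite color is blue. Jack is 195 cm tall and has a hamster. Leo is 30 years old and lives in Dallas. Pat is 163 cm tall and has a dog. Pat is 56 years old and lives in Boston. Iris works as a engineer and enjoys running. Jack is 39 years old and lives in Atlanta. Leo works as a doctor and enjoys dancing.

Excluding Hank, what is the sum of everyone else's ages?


Sum (excluding Hank): 181

181


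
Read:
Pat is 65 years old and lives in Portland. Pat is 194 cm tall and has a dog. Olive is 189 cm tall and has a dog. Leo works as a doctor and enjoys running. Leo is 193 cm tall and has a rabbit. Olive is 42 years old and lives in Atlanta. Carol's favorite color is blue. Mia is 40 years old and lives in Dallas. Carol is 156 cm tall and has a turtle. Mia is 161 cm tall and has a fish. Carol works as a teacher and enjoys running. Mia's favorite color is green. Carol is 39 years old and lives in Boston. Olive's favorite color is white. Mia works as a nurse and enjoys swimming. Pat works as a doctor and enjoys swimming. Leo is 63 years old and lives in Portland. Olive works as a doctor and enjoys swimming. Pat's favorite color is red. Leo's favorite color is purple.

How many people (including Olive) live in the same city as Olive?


Olive lives in Atlanta. Count = 1

1


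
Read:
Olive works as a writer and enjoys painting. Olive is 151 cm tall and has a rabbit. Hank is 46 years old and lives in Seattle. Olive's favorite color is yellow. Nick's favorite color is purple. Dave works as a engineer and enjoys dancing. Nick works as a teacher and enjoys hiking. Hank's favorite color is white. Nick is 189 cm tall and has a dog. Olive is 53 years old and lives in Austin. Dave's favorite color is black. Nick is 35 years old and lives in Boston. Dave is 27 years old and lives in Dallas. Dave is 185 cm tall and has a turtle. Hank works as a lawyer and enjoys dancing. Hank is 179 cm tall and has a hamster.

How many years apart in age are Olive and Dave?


53 vs 27, diff = 26

26


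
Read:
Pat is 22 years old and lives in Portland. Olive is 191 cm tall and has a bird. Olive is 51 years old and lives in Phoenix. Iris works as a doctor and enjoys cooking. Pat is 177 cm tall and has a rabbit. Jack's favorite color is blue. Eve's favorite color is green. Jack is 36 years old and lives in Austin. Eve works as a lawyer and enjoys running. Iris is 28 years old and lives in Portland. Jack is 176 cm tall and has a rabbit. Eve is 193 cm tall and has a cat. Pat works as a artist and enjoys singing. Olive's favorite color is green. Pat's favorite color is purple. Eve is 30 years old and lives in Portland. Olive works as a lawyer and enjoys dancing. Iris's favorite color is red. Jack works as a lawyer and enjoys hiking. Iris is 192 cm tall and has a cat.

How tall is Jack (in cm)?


Jack is 176 cm tall

176


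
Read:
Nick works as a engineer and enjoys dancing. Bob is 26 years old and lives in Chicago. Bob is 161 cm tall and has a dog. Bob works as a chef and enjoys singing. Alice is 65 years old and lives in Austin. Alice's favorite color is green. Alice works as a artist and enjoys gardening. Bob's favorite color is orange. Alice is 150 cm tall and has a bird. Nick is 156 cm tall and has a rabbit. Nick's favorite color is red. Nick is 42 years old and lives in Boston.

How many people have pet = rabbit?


Count: 1

1


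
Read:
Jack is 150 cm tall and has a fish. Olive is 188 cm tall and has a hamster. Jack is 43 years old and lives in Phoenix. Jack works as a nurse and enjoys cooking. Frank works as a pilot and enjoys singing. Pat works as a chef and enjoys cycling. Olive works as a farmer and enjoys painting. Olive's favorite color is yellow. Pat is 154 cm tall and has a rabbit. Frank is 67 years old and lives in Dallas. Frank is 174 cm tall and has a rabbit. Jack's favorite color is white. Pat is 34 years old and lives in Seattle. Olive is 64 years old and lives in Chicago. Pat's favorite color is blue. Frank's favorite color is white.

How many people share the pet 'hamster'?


Count: 1

1


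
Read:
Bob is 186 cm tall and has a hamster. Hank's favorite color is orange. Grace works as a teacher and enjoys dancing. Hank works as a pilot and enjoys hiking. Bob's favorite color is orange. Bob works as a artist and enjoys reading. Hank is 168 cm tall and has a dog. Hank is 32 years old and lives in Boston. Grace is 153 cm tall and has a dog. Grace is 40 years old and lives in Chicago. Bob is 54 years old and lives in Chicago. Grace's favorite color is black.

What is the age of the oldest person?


Oldest: Bob at 54

54
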